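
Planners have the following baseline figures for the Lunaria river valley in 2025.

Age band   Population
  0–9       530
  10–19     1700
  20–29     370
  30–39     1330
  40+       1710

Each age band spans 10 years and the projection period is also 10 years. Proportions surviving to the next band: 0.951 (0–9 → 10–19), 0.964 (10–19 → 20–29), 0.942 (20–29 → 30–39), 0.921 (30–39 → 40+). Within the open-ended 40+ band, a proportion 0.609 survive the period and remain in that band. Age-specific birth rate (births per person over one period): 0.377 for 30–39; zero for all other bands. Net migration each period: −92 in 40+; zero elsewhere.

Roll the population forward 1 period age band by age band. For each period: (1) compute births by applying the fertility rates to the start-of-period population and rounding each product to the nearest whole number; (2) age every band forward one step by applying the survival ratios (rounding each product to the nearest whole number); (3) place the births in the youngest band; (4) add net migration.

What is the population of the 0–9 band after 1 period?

501

Period 1.
Births: 1330 × 0.377 = 501
10–19: 530 × 0.951 = 504
20–29: 1700 × 0.964 = 1639
30–39: 370 × 0.942 = 349
40+: 1330 × 0.921 + 1710 × 0.609 = 1225 + 1041 = 2266
Net migration: 40+ − 92 → 2174
Population now: 0–9=501, 10–19=504, 20–29=1639, 30–39=349, 40+=2174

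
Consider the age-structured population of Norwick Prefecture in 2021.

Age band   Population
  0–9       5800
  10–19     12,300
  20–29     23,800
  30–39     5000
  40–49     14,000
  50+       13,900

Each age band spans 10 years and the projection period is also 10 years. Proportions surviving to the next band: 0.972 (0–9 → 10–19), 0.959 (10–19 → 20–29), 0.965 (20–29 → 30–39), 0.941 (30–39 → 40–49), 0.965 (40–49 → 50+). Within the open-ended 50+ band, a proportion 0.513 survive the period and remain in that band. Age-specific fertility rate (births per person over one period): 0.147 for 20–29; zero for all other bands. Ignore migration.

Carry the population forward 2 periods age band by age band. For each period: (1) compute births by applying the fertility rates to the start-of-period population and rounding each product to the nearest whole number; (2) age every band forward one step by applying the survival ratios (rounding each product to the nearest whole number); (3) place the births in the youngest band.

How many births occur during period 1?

3499

Period 1:
Births: 23800 × 0.147 = 3499
10–19: 5800 × 0.972 = 5638
20–29: 12300 × 0.959 = 11796
30–39: 23800 × 0.965 = 22967
40–49: 5000 × 0.941 = 4705
50+: 14000 × 0.965 + 13900 × 0.513 = 13510 + 7131 = 20641
End of period: [3499, 5638, 11796, 22967, 4705, 20641]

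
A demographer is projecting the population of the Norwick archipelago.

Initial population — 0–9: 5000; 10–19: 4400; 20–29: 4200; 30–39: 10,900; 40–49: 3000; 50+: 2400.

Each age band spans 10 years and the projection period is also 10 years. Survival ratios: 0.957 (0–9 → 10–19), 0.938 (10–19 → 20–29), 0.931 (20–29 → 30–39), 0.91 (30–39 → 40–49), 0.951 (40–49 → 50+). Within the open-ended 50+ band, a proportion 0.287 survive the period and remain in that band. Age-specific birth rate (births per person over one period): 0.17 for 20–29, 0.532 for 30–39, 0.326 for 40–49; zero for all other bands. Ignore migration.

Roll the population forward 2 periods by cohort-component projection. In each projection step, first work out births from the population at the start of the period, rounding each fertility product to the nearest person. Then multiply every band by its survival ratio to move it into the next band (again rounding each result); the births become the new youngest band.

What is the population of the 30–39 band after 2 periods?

3842

(Bands numbered youngest = 1 to oldest = 6.)
Period 1:
Births: 4200 * 0.17 = 714  |  10900 * 0.532 = 5799  |  3000 * 0.326 = 978 → total 7491
Band 2: 5000 * 0.957 = 4785
Band 3: 4400 * 0.938 = 4127
Band 4: 4200 * 0.931 = 3910
Band 5: 10900 * 0.91 = 9919
Band 6: 3000 * 0.951 + 2400 * 0.287 = 2853 + 689 = 3542
Population now: 0–9=7491, 10–19=4785, 20–29=4127, 30–39=3910, 40–49=9919, 50+=3542
Period 2:
Births: 4127 * 0.17 = 702  |  3910 * 0.532 = 2080  |  9919 * 0.326 = 3234 → total 6016
Band 2: 7491 * 0.957 = 7169
Band 3: 4785 * 0.938 = 4488
Band 4: 4127 * 0.931 = 3842
Band 5: 3910 * 0.91 = 3558
Band 6: 9919 * 0.951 + 3542 * 0.287 = 9433 + 1017 = 10450
Population now: 0–9=6016, 10–19=7169, 20–29=4488, 30–39=3842, 40–49=3558, 50+=10450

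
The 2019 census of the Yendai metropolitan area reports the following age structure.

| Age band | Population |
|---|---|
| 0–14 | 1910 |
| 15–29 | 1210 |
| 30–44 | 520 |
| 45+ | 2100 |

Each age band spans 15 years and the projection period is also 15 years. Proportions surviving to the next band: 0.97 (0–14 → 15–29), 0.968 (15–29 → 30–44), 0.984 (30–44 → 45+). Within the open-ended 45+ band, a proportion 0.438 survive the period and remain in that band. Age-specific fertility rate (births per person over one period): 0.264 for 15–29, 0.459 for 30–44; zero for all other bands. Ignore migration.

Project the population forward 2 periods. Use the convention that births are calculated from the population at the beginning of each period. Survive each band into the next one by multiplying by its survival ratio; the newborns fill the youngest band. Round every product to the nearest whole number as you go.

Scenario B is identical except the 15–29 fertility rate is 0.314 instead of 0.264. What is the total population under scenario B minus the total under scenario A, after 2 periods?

Period 1.
Births: 1210 × 0.264 = 319 ; 520 × 0.459 = 239 → 558
15–29: 1910 × 0.97 = 1853
30–44: 1210 × 0.968 = 1171
45+: 520 × 0.984 + 2100 × 0.438 = 512 + 920 = 1432
Population now: 0–14=558, 15–29=1853, 30–44=1171, 45+=1432
Period 2.
Births: 1853 × 0.264 = 489 ; 1171 × 0.459 = 537 → 1026
15–29: 558 × 0.97 = 541
30–44: 1853 × 0.968 = 1794
45+: 1171 × 0.984 + 1432 × 0.438 = 1152 + 627 = 1779
Population now: 0–14=1026, 15–29=541, 30–44=1794, 45+=1779
Scenario A total after 2 periods: 5140
Scenario B projection —
Period 1.
Births: 1210 × 0.314 = 380 ; 520 × 0.459 = 239 → 619
15–29: 1910 × 0.97 = 1853
30–44: 1210 × 0.968 = 1171
45+: 520 × 0.984 + 2100 × 0.438 = 512 + 920 = 1432
Population now: 0–14=619, 15–29=1853, 30–44=1171, 45+=1432
Period 2.
Births: 1853 × 0.314 = 582 ; 1171 × 0.459 = 537 → 1119
15–29: 619 × 0.97 = 600
30–44: 1853 × 0.968 = 1794
45+: 1171 × 0.984 + 1432 × 0.438 = 1152 + 627 = 1779
Population now: 0–14=1119, 15–29=600, 30–44=1794, 45+=1779
Scenario B total after 2 periods: 5292
Difference B − A = 5292 − 5140 = 152

152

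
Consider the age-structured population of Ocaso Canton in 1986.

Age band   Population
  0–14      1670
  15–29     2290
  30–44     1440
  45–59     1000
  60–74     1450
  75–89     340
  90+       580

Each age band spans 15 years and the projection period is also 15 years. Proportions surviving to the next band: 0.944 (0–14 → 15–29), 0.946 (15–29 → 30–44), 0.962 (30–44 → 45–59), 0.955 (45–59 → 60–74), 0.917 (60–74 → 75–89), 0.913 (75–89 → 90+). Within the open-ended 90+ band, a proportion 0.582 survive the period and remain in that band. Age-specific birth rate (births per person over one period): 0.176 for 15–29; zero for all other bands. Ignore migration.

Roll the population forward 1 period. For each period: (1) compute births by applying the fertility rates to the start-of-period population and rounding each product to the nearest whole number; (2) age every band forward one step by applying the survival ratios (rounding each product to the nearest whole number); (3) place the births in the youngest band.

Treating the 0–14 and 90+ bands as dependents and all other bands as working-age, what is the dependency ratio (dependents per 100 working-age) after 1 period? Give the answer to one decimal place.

After projecting period 1:
Births: 2290 × 0.176 = 403
15–29: 1670 × 0.944 = 1576
30–44: 2290 × 0.946 = 2166
45–59: 1440 × 0.962 = 1385
60–74: 1000 × 0.955 = 955
75–89: 1450 × 0.917 = 1330
90+: 340 × 0.913 + 580 × 0.582 = 310 + 338 = 648
Population now: 0–14=403, 15–29=1576, 30–44=2166, 45–59=1385, 60–74=955, 75–89=1330, 90+=648
Dependents (band 0–14 + band 90+) = 403 + 648 = 1051; working-age = 7412; ratio = 1051/7412 × 100 = 14.2

14.2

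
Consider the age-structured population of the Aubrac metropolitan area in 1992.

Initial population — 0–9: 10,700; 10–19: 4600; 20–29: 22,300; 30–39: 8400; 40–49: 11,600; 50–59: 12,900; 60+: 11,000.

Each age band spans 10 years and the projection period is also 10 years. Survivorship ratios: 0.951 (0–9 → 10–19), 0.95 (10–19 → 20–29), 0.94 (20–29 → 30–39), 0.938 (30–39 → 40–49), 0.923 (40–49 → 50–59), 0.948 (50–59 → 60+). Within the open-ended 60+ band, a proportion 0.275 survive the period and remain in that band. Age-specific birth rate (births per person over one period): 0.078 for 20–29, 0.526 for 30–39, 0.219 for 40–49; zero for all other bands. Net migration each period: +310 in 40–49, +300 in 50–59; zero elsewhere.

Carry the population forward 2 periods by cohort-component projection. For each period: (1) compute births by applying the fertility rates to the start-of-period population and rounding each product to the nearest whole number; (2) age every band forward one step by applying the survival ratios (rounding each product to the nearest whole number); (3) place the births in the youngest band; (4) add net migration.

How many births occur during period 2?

Numbering the bands 1..7 from youngest to oldest:
After projecting period 1:
Births: 22300 * 0.078 = 1739, 8400 * 0.526 = 4418, 11600 * 0.219 = 2540 ⇒ total 8697
Band 2: 10700 * 0.951 = 10176
Band 3: 4600 * 0.95 = 4370
Band 4: 22300 * 0.94 = 20962
Band 5: 8400 * 0.938 = 7879
Band 6: 11600 * 0.923 = 10707
Band 7: 12900 * 0.948 + 11000 * 0.275 = 12229 + 3025 = 15254
Net migration: Band 5 + 310 → 8189; Band 6 + 300 → 11007
End of period: [8697, 10176, 4370, 20962, 8189, 11007, 15254]
After projecting period 2:
Births: 4370 * 0.078 = 341, 20962 * 0.526 = 11026, 8189 * 0.219 = 1793 ⇒ total 13160
Band 2: 8697 * 0.951 = 8271
Band 3: 10176 * 0.95 = 9667
Band 4: 4370 * 0.94 = 4108
Band 5: 20962 * 0.938 = 19662
Band 6: 8189 * 0.923 = 7558
Band 7: 11007 * 0.948 + 15254 * 0.275 = 10435 + 4195 = 14630
Net migration: Band 5 + 310 → 19972; Band 6 + 300 → 7858
End of period: [13160, 8271, 9667, 4108, 19972, 7858, 14630]

13160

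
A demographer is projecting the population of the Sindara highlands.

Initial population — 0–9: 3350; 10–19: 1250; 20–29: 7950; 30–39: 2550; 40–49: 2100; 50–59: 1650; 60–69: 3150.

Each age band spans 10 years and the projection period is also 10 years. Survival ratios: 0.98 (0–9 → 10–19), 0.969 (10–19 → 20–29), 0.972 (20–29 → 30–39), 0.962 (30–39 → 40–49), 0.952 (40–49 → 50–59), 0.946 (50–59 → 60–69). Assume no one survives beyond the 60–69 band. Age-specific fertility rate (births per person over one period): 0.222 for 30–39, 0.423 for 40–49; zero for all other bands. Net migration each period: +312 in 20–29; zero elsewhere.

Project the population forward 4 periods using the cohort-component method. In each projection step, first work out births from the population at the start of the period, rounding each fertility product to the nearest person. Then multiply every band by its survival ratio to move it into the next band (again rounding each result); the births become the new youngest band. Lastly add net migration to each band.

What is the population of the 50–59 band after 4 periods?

1356

— Period 1 —
Births: 2550 * 0.222 = 566, 2100 * 0.423 = 888 ⇒ total 1454
10–19: 3350 * 0.98 = 3283
20–29: 1250 * 0.969 = 1211
30–39: 7950 * 0.972 = 7727
40–49: 2550 * 0.962 = 2453
50–59: 2100 * 0.952 = 1999
60–69: 1650 * 0.946 = 1561
Net migration: 20–29 + 312 → 1523
End of period: [1454, 3283, 1523, 7727, 2453, 1999, 1561]
— Period 2 —
Births: 7727 * 0.222 = 1715, 2453 * 0.423 = 1038 ⇒ total 2753
10–19: 1454 * 0.98 = 1425
20–29: 3283 * 0.969 = 3181
30–39: 1523 * 0.972 = 1480
40–49: 7727 * 0.962 = 7433
50–59: 2453 * 0.952 = 2335
60–69: 1999 * 0.946 = 1891
Net migration: 20–29 + 312 → 3493
End of period: [2753, 1425, 3493, 1480, 7433, 2335, 1891]
— Period 3 —
Births: 1480 * 0.222 = 329, 7433 * 0.423 = 3144 ⇒ total 3473
10–19: 2753 * 0.98 = 2698
20–29: 1425 * 0.969 = 1381
30–39: 3493 * 0.972 = 3395
40–49: 1480 * 0.962 = 1424
50–59: 7433 * 0.952 = 7076
60–69: 2335 * 0.946 = 2209
Net migration: 20–29 + 312 → 1693
End of period: [3473, 2698, 1693, 3395, 1424, 7076, 2209]
— Period 4 —
Births: 3395 * 0.222 = 754, 1424 * 0.423 = 602 ⇒ total 1356
10–19: 3473 * 0.98 = 3404
20–29: 2698 * 0.969 = 2614
30–39: 1693 * 0.972 = 1646
40–49: 3395 * 0.962 = 3266
50–59: 1424 * 0.952 = 1356
60–69: 7076 * 0.946 = 6694
Net migration: 20–29 + 312 → 2926
End of period: [1356, 3404, 2926, 1646, 3266, 1356, 6694]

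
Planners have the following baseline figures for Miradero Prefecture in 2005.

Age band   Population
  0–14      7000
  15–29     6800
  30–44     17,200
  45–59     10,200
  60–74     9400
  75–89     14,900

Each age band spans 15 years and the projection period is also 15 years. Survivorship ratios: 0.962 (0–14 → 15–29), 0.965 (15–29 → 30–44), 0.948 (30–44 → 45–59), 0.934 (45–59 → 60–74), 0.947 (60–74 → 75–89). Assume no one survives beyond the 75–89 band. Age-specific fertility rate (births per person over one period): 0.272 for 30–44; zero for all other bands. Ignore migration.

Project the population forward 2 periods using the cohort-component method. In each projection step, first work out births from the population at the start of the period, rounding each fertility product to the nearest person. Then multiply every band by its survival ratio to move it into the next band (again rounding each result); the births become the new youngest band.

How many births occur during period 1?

4678

After projecting period 1:
Births: 17200 × 0.272 = 4678
15–29: 7000 × 0.962 = 6734
30–44: 6800 × 0.965 = 6562
45–59: 17200 × 0.948 = 16306
60–74: 10200 × 0.934 = 9527
75–89: 9400 × 0.947 = 8902
Giving 4678 / 6734 / 6562 / 16306 / 9527 / 8902.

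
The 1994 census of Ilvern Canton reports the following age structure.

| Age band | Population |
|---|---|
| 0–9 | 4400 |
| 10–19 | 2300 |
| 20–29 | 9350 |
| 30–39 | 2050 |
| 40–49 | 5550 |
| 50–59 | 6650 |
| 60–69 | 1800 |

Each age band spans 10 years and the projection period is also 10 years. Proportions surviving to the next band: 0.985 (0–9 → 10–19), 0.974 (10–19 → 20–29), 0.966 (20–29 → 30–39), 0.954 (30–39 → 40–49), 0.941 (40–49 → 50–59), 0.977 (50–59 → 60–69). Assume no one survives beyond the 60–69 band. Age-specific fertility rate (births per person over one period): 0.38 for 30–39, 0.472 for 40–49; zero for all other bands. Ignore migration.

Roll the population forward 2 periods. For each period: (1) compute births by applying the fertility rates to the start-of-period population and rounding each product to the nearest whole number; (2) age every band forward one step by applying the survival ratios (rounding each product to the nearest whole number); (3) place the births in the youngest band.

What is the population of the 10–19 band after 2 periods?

[period 1]
Births: 2050 × 0.38 = 779  |  5550 × 0.472 = 2620 — total 3399
10–19: 4400 × 0.985 = 4334
20–29: 2300 × 0.974 = 2240
30–39: 9350 × 0.966 = 9032
40–49: 2050 × 0.954 = 1956
50–59: 5550 × 0.941 = 5223
60–69: 6650 × 0.977 = 6497
→ [3399, 4334, 2240, 9032, 1956, 5223, 6497]
[period 2]
Births: 9032 × 0.38 = 3432  |  1956 × 0.472 = 923 — total 4355
10–19: 3399 × 0.985 = 3348
20–29: 4334 × 0.974 = 4221
30–39: 2240 × 0.966 = 2164
40–49: 9032 × 0.954 = 8617
50–59: 1956 × 0.941 = 1841
60–69: 5223 × 0.977 = 5103
→ [4355, 3348, 4221, 2164, 8617, 1841, 5103]

3348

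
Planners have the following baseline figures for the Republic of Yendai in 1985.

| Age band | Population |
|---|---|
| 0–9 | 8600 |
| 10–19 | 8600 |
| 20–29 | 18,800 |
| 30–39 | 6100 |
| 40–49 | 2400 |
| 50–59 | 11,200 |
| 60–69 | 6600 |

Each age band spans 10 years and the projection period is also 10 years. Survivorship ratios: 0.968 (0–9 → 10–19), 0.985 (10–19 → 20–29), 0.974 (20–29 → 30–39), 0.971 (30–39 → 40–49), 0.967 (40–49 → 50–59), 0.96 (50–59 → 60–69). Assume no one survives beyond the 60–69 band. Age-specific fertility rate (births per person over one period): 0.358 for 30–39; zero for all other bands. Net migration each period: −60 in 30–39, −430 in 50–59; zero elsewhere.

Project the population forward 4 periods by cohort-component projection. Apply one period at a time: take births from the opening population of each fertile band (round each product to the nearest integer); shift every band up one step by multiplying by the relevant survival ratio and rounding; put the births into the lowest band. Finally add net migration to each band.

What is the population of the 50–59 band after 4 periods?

Period 1:
Births: 6100 × 0.358 = 2184
10–19: 8600 × 0.968 = 8325
20–29: 8600 × 0.985 = 8471
30–39: 18800 × 0.974 = 18311
40–49: 6100 × 0.971 = 5923
50–59: 2400 × 0.967 = 2321
60–69: 11200 × 0.96 = 10752
Net migration: 30–39 − 60 → 18251; 50–59 − 430 → 1891
→ [2184, 8325, 8471, 18251, 5923, 1891, 10752]
Period 2:
Births: 18251 × 0.358 = 6534
10–19: 2184 × 0.968 = 2114
20–29: 8325 × 0.985 = 8200
30–39: 8471 × 0.974 = 8251
40–49: 18251 × 0.971 = 17722
50–59: 5923 × 0.967 = 5728
60–69: 1891 × 0.96 = 1815
Net migration: 30–39 − 60 → 8191; 50–59 − 430 → 5298
→ [6534, 2114, 8200, 8191, 17722, 5298, 1815]
Period 3:
Births: 8191 × 0.358 = 2932
10–19: 6534 × 0.968 = 6325
20–29: 2114 × 0.985 = 2082
30–39: 8200 × 0.974 = 7987
40–49: 8191 × 0.971 = 7953
50–59: 17722 × 0.967 = 17137
60–69: 5298 × 0.96 = 5086
Net migration: 30–39 − 60 → 7927; 50–59 − 430 → 16707
→ [2932, 6325, 2082, 7927, 7953, 16707, 5086]
Period 4:
Births: 7927 × 0.358 = 2838
10–19: 2932 × 0.968 = 2838
20–29: 6325 × 0.985 = 6230
30–39: 2082 × 0.974 = 2028
40–49: 7927 × 0.971 = 7697
50–59: 7953 × 0.967 = 7691
60–69: 16707 × 0.96 = 16039
Net migration: 30–39 − 60 → 1968; 50–59 − 430 → 7261
→ [2838, 2838, 6230, 1968, 7697, 7261, 16039]

7261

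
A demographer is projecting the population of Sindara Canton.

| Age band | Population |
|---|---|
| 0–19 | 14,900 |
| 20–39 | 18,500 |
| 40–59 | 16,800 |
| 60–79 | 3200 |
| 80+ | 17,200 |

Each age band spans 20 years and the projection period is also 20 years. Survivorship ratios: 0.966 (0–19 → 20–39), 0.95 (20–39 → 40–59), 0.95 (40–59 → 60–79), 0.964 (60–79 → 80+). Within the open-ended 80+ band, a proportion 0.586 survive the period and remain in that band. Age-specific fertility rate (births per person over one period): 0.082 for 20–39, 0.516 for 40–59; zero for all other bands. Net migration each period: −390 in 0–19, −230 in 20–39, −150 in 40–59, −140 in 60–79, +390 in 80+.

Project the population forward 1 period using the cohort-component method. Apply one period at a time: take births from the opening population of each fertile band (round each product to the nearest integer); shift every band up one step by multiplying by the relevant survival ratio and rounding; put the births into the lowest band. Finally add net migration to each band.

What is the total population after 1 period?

70758

Numbering the bands 1..5 from youngest to oldest:
Period 1:
Births: 18500 * 0.082 = 1517, 16800 * 0.516 = 8669 → 10186
Band 2: 14900 * 0.966 = 14393
Band 3: 18500 * 0.95 = 17575
Band 4: 16800 * 0.95 = 15960
Band 5: 3200 * 0.964 + 17200 * 0.586 = 3085 + 10079 = 13164
Net migration: Band 1 − 390 → 9796; Band 2 − 230 → 14163; Band 3 − 150 → 17425; Band 4 − 140 → 15820; Band 5 + 390 → 13554
Giving 9796 / 14163 / 17425 / 15820 / 13554.
Total after period 1: 9796 + 14163 + 17425 + 15820 + 13554 = 70758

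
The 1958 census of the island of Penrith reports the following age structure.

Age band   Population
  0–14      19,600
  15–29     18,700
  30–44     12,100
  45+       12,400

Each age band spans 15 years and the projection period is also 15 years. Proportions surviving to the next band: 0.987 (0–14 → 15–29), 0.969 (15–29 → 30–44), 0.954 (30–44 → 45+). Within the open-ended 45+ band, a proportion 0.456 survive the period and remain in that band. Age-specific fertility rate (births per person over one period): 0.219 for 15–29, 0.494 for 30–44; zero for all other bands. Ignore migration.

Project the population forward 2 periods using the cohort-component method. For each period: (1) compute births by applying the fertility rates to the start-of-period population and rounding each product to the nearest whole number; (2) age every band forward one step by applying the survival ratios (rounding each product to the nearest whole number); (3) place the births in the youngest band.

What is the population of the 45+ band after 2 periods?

25128

Period 1:
Births: 18700 * 0.219 = 4095  |  12100 * 0.494 = 5977 → 10072
15–29: 19600 * 0.987 = 19345
30–44: 18700 * 0.969 = 18120
45+: 12100 * 0.954 + 12400 * 0.456 = 11543 + 5654 = 17197
End of period: [10072, 19345, 18120, 17197]
Period 2:
Births: 19345 * 0.219 = 4237  |  18120 * 0.494 = 8951 → 13188
15–29: 10072 * 0.987 = 9941
30–44: 19345 * 0.969 = 18745
45+: 18120 * 0.954 + 17197 * 0.456 = 17286 + 7842 = 25128
End of period: [13188, 9941, 18745, 25128]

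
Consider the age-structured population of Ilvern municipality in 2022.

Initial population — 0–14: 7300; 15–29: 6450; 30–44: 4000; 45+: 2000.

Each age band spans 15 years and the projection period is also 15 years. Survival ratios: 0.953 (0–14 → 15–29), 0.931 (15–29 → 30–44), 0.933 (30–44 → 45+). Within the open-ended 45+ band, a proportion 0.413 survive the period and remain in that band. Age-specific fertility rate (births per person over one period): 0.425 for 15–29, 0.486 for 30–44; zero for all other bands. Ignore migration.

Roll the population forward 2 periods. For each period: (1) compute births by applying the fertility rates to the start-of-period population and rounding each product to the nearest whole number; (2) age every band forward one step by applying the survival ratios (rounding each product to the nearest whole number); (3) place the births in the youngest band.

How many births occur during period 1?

4685

Call the groups 1 to 4, youngest first.
Period 1.
Births: 6450 × 0.425 = 2741  |  4000 × 0.486 = 1944 — total 4685
Group 2: 7300 × 0.953 = 6957
Group 3: 6450 × 0.931 = 6005
Group 4: 4000 × 0.933 + 2000 × 0.413 = 3732 + 826 = 4558
Population now: 0–14=4685, 15–29=6957, 30–44=6005, 45+=4558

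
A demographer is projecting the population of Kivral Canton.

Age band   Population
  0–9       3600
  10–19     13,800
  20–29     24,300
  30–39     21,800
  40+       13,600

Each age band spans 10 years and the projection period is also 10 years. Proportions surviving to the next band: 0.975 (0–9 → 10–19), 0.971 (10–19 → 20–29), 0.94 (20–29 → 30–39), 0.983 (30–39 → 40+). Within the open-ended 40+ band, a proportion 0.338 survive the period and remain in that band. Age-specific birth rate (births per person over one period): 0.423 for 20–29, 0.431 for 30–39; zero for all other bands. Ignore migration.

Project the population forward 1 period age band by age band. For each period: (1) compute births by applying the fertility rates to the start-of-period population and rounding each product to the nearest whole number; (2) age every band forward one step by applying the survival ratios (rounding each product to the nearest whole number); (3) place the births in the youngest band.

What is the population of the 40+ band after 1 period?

26026

After projecting period 1:
Births: 24300 × 0.423 = 10279, 21800 × 0.431 = 9396 → total 19675
10–19: 3600 × 0.975 = 3510
20–29: 13800 × 0.971 = 13400
30–39: 24300 × 0.94 = 22842
40+: 21800 × 0.983 + 13600 × 0.338 = 21429 + 4597 = 26026
Giving 19675 / 3510 / 13400 / 22842 / 26026.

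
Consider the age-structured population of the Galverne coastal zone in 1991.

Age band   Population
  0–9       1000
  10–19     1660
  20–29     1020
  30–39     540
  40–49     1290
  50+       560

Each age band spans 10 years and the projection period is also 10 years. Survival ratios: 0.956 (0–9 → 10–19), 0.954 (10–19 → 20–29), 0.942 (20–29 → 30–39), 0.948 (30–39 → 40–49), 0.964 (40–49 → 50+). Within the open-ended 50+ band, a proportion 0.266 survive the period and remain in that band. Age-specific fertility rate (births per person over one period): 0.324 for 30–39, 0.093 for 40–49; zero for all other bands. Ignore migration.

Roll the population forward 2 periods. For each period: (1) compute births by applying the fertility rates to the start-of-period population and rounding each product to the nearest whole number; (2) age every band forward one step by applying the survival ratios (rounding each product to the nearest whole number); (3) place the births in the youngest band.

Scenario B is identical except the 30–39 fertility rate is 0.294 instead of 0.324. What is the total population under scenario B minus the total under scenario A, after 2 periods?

-43

[period 1]
Births: 540 × 0.324 = 175  |  1290 × 0.093 = 120 → total 295
10–19: 1000 × 0.956 = 956
20–29: 1660 × 0.954 = 1584
30–39: 1020 × 0.942 = 961
40–49: 540 × 0.948 = 512
50+: 1290 × 0.964 + 560 × 0.266 = 1244 + 149 = 1393
Population now: 0–9=295, 10–19=956, 20–29=1584, 30–39=961, 40–49=512, 50+=1393
[period 2]
Births: 961 × 0.324 = 311  |  512 × 0.093 = 48 → total 359
10–19: 295 × 0.956 = 282
20–29: 956 × 0.954 = 912
30–39: 1584 × 0.942 = 1492
40–49: 961 × 0.948 = 911
50+: 512 × 0.964 + 1393 × 0.266 = 494 + 371 = 865
Population now: 0–9=359, 10–19=282, 20–29=912, 30–39=1492, 40–49=911, 50+=865
Scenario A total after 2 periods: 4821
Scenario B projection —
[period 1]
Births: 540 × 0.294 = 159  |  1290 × 0.093 = 120 → total 279
10–19: 1000 × 0.956 = 956
20–29: 1660 × 0.954 = 1584
30–39: 1020 × 0.942 = 961
40–49: 540 × 0.948 = 512
50+: 1290 × 0.964 + 560 × 0.266 = 1244 + 149 = 1393
Population now: 0–9=279, 10–19=956, 20–29=1584, 30–39=961, 40–49=512, 50+=1393
[period 2]
Births: 961 × 0.294 = 283  |  512 × 0.093 = 48 → total 331
10–19: 279 × 0.956 = 267
20–29: 956 × 0.954 = 912
30–39: 1584 × 0.942 = 1492
40–49: 961 × 0.948 = 911
50+: 512 × 0.964 + 1393 × 0.266 = 494 + 371 = 865
Population now: 0–9=331, 10–19=267, 20–29=912, 30–39=1492, 40–49=911, 50+=865
Scenario B total after 2 periods: 4778
Difference B − A = 4778 − 4821 = -43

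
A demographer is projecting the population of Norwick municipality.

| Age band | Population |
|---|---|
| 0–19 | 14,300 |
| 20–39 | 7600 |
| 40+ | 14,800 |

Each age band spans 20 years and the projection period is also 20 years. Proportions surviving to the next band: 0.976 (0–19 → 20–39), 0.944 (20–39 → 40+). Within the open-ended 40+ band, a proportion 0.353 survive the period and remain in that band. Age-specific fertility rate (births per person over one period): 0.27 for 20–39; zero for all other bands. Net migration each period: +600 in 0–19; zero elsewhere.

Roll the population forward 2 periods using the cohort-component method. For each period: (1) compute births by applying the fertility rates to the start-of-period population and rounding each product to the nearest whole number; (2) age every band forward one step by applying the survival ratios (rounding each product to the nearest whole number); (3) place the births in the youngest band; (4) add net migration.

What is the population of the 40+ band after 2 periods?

Period 1:
Births: 7600 × 0.27 = 2052
20–39: 14300 × 0.976 = 13957
40+: 7600 × 0.944 + 14800 × 0.353 = 7174 + 5224 = 12398
Net migration: 0–19 + 600 → 2652
End of period: [2652, 13957, 12398]
Period 2:
Births: 13957 × 0.27 = 3768
20–39: 2652 × 0.976 = 2588
40+: 13957 × 0.944 + 12398 × 0.353 = 13175 + 4376 = 17551
Net migration: 0–19 + 600 → 4368
End of period: [4368, 2588, 17551]

17551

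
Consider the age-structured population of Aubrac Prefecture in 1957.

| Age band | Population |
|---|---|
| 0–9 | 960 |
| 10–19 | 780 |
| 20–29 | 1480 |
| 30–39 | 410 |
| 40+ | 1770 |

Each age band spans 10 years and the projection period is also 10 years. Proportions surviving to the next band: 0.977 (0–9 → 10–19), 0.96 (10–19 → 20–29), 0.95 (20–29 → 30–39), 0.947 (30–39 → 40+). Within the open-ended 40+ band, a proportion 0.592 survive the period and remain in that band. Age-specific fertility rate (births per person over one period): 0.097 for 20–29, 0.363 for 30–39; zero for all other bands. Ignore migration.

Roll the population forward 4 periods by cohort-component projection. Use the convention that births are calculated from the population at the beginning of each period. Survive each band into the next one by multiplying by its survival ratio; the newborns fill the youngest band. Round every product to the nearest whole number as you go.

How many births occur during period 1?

293

Numbering the groups 1..5 from youngest to oldest:
After projecting period 1:
Births: 1480 * 0.097 = 144  |  410 * 0.363 = 149 ⇒ total 293
Group 2: 960 * 0.977 = 938
Group 3: 780 * 0.96 = 749
Group 4: 1480 * 0.95 = 1406
Group 5: 410 * 0.947 + 1770 * 0.592 = 388 + 1048 = 1436
End of period: [293, 938, 749, 1406, 1436]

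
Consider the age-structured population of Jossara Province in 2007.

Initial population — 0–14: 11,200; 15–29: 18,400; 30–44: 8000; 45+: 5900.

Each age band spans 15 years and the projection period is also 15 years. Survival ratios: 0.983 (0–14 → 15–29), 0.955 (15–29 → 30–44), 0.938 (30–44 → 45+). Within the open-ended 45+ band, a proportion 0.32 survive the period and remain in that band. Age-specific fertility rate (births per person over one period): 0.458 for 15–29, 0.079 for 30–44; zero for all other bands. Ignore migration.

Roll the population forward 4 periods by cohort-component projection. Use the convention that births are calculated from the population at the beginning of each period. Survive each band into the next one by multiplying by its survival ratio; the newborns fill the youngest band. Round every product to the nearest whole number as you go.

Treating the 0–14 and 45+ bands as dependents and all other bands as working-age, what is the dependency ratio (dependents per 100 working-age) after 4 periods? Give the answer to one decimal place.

After projecting period 1:
Births: 18400 × 0.458 = 8427  |  8000 × 0.079 = 632 ⇒ total 9059
15–29: 11200 × 0.983 = 11010
30–44: 18400 × 0.955 = 17572
45+: 8000 × 0.938 + 5900 × 0.32 = 7504 + 1888 = 9392
End of period: [9059, 11010, 17572, 9392]
After projecting period 2:
Births: 11010 × 0.458 = 5043  |  17572 × 0.079 = 1388 ⇒ total 6431
15–29: 9059 × 0.983 = 8905
30–44: 11010 × 0.955 = 10515
45+: 17572 × 0.938 + 9392 × 0.32 = 16483 + 3005 = 19488
End of period: [6431, 8905, 10515, 19488]
After projecting period 3:
Births: 8905 × 0.458 = 4078  |  10515 × 0.079 = 831 ⇒ total 4909
15–29: 6431 × 0.983 = 6322
30–44: 8905 × 0.955 = 8504
45+: 10515 × 0.938 + 19488 × 0.32 = 9863 + 6236 = 16099
End of period: [4909, 6322, 8504, 16099]
After projecting period 4:
Births: 6322 × 0.458 = 2895  |  8504 × 0.079 = 672 ⇒ total 3567
15–29: 4909 × 0.983 = 4826
30–44: 6322 × 0.955 = 6038
45+: 8504 × 0.938 + 16099 × 0.32 = 7977 + 5152 = 13129
End of period: [3567, 4826, 6038, 13129]
Dependents (band 0–14 + band 45+) = 3567 + 13129 = 16696; working-age = 10864; ratio = 16696/10864 × 100 = 153.7

153.7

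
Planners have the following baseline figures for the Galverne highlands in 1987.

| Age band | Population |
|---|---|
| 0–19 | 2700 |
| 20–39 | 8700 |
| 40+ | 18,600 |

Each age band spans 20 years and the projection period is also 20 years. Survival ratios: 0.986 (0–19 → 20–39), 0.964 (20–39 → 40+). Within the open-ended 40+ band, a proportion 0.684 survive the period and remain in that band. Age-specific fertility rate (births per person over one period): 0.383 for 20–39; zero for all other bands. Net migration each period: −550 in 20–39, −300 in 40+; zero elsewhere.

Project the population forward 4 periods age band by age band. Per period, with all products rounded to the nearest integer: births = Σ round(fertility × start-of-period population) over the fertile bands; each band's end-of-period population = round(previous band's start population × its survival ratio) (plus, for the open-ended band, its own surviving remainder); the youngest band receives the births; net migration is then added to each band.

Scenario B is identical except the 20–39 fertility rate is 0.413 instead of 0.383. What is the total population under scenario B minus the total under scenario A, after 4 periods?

448

Period 1:
Births: 8700 * 0.383 = 3332
20–39: 2700 * 0.986 = 2662
40+: 8700 * 0.964 + 18600 * 0.684 = 8387 + 12722 = 21109
Net migration: 20–39 − 550 → 2112; 40+ − 300 → 20809
Population now: 0–19=3332, 20–39=2112, 40+=20809
Period 2:
Births: 2112 * 0.383 = 809
20–39: 3332 * 0.986 = 3285
40+: 2112 * 0.964 + 20809 * 0.684 = 2036 + 14233 = 16269
Net migration: 20–39 − 550 → 2735; 40+ − 300 → 15969
Population now: 0–19=809, 20–39=2735, 40+=15969
Period 3:
Births: 2735 * 0.383 = 1048
20–39: 809 * 0.986 = 798
40+: 2735 * 0.964 + 15969 * 0.684 = 2637 + 10923 = 13560
Net migration: 20–39 − 550 → 248; 40+ − 300 → 13260
Population now: 0–19=1048, 20–39=248, 40+=13260
Period 4:
Births: 248 * 0.383 = 95
20–39: 1048 * 0.986 = 1033
40+: 248 * 0.964 + 13260 * 0.684 = 239 + 9070 = 9309
Net migration: 20–39 − 550 → 483; 40+ − 300 → 9009
Population now: 0–19=95, 20–39=483, 40+=9009
Scenario A total after 4 periods: 9587
Scenario B projection —
Period 1:
Births: 8700 * 0.413 = 3593
20–39: 2700 * 0.986 = 2662
40+: 8700 * 0.964 + 18600 * 0.684 = 8387 + 12722 = 21109
Net migration: 20–39 − 550 → 2112; 40+ − 300 → 20809
Population now: 0–19=3593, 20–39=2112, 40+=20809
Period 2:
Births: 2112 * 0.413 = 872
20–39: 3593 * 0.986 = 3543
40+: 2112 * 0.964 + 20809 * 0.684 = 2036 + 14233 = 16269
Net migration: 20–39 − 550 → 2993; 40+ − 300 → 15969
Population now: 0–19=872, 20–39=2993, 40+=15969
Period 3:
Births: 2993 * 0.413 = 1236
20–39: 872 * 0.986 = 860
40+: 2993 * 0.964 + 15969 * 0.684 = 2885 + 10923 = 13808
Net migration: 20–39 − 550 → 310; 40+ − 300 → 13508
Population now: 0–19=1236, 20–39=310, 40+=13508
Period 4:
Births: 310 * 0.413 = 128
20–39: 1236 * 0.986 = 1219
40+: 310 * 0.964 + 13508 * 0.684 = 299 + 9239 = 9538
Net migration: 20–39 − 550 → 669; 40+ − 300 → 9238
Population now: 0–19=128, 20–39=669, 40+=9238
Scenario B total after 4 periods: 10035
Difference B − A = 10035 − 9587 = 448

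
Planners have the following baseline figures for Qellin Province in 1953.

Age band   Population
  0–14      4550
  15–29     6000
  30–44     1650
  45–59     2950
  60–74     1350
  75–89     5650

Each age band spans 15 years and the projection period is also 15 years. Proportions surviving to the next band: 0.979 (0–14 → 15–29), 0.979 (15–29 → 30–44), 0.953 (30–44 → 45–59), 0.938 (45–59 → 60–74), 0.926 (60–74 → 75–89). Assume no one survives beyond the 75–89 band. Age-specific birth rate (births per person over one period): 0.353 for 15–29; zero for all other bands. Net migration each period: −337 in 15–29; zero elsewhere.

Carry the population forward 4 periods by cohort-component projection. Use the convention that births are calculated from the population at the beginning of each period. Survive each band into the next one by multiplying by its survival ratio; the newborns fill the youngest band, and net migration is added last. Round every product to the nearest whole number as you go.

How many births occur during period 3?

(Groups numbered youngest = 1 to oldest = 6.)
After projecting period 1:
Births: 6000 × 0.353 = 2118
Group 2: 4550 × 0.979 = 4454
Group 3: 6000 × 0.979 = 5874
Group 4: 1650 × 0.953 = 1572
Group 5: 2950 × 0.938 = 2767
Group 6: 1350 × 0.926 = 1250
Net migration: Group 2 − 337 → 4117
→ [2118, 4117, 5874, 1572, 2767, 1250]
After projecting period 2:
Births: 4117 × 0.353 = 1453
Group 2: 2118 × 0.979 = 2074
Group 3: 4117 × 0.979 = 4031
Group 4: 5874 × 0.953 = 5598
Group 5: 1572 × 0.938 = 1475
Group 6: 2767 × 0.926 = 2562
Net migration: Group 2 − 337 → 1737
→ [1453, 1737, 4031, 5598, 1475, 2562]
After projecting period 3:
Births: 1737 × 0.353 = 613
Group 2: 1453 × 0.979 = 1422
Group 3: 1737 × 0.979 = 1701
Group 4: 4031 × 0.953 = 3842
Group 5: 5598 × 0.938 = 5251
Group 6: 1475 × 0.926 = 1366
Net migration: Group 2 − 337 → 1085
→ [613, 1085, 1701, 3842, 5251, 1366]

613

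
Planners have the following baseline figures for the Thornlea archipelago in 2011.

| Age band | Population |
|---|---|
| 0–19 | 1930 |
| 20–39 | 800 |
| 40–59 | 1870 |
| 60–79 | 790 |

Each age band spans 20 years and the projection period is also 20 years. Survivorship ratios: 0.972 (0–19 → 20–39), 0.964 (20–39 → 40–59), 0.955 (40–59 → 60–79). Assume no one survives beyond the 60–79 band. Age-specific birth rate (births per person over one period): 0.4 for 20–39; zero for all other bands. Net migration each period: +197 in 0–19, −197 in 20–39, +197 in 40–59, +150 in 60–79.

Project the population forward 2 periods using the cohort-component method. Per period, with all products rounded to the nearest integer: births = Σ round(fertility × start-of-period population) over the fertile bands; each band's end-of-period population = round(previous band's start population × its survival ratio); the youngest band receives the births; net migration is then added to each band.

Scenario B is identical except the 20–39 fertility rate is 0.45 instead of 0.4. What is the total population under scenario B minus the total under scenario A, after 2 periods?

[period 1]
Births: 800 × 0.4 = 320
20–39: 1930 × 0.972 = 1876
40–59: 800 × 0.964 = 771
60–79: 1870 × 0.955 = 1786
Net migration: 0–19 + 197 → 517; 20–39 − 197 → 1679; 40–59 + 197 → 968; 60–79 + 150 → 1936
Population now: 0–19=517, 20–39=1679, 40–59=968, 60–79=1936
[period 2]
Births: 1679 × 0.4 = 672
20–39: 517 × 0.972 = 503
40–59: 1679 × 0.964 = 1619
60–79: 968 × 0.955 = 924
Net migration: 0–19 + 197 → 869; 20–39 − 197 → 306; 40–59 + 197 → 1816; 60–79 + 150 → 1074
Population now: 0–19=869, 20–39=306, 40–59=1816, 60–79=1074
Scenario A total after 2 periods: 4065
Scenario B projection —
[period 1]
Births: 800 × 0.45 = 360
20–39: 1930 × 0.972 = 1876
40–59: 800 × 0.964 = 771
60–79: 1870 × 0.955 = 1786
Net migration: 0–19 + 197 → 557; 20–39 − 197 → 1679; 40–59 + 197 → 968; 60–79 + 150 → 1936
Population now: 0–19=557, 20–39=1679, 40–59=968, 60–79=1936
[period 2]
Births: 1679 × 0.45 = 756
20–39: 557 × 0.972 = 541
40–59: 1679 × 0.964 = 1619
60–79: 968 × 0.955 = 924
Net migration: 0–19 + 197 → 953; 20–39 − 197 → 344; 40–59 + 197 → 1816; 60–79 + 150 → 1074
Population now: 0–19=953, 20–39=344, 40–59=1816, 60–79=1074
Scenario B total after 2 periods: 4187
Difference B − A = 4187 − 4065 = 122

122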